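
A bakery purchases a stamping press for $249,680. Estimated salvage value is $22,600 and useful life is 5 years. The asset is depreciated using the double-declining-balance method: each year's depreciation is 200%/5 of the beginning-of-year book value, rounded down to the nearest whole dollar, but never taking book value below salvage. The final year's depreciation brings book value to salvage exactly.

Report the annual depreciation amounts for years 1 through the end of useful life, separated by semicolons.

Depreciable base = $249,680 − $22,600 = $227,080.
Year 1: ⌊$249,680 × 200%/5⌋ = $99,872. Book value $149,808.
Year 2: ⌊$149,808 × 200%/5⌋ = $59,923. Book value $89,885.
Year 3: ⌊$89,885 × 200%/5⌋ = $35,954. Book value $53,931.
Year 4: ⌊$53,931 × 200%/5⌋ = $21,572. Book value $32,359.
Year 5 (final): $32,359 − $22,600 = $9,759. Book value $22,600.

$99,872; $59,923; $35,954; $21,572; $9,759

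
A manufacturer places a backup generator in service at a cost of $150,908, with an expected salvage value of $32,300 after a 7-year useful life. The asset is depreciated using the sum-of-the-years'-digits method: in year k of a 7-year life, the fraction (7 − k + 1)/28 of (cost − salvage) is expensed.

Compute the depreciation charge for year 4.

$16,944

Depreciable base = $150,908 − $32,300 = $118,608.
Sum of the years' digits = 7+6+5+4+3+2+1 = 28.
Year 1: $118,608 × 7/28 = $29,652. Book value $121,256.
Year 2: $118,608 × 6/28 = $25,416. Book value $95,840.
Year 3: $118,608 × 5/28 = $21,180. Book value $74,660.
Year 4: $118,608 × 4/28 = $16,944. Book value $57,716.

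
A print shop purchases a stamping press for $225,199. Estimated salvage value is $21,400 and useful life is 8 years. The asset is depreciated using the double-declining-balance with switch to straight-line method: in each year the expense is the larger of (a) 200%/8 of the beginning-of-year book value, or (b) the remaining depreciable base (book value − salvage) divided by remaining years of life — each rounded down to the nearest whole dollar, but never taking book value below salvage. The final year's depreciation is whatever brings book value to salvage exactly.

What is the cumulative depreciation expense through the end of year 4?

Depreciable base = $225,199 − $21,400 = $203,799.
Year 1: DB = ⌊$225,199 × 200%/8⌋ = $56,299; SL = ⌊$203,799/8⌋ = $25,474 → take DB $56,299. Book value $168,900.
Year 2: DB = ⌊$168,900 × 200%/8⌋ = $42,225; SL = ⌊$147,500/7⌋ = $21,071 → take DB $42,225. Book value $126,675.
Year 3: DB = ⌊$126,675 × 200%/8⌋ = $31,668; SL = ⌊$105,275/6⌋ = $17,545 → take DB $31,668. Book value $95,007.
Year 4: DB = ⌊$95,007 × 200%/8⌋ = $23,751; SL = ⌊$73,607/5⌋ = $14,721 → take DB $23,751. Book value $71,256.
Accumulated through year 4 = $225,199 − $71,256 = $153,943.

$153,943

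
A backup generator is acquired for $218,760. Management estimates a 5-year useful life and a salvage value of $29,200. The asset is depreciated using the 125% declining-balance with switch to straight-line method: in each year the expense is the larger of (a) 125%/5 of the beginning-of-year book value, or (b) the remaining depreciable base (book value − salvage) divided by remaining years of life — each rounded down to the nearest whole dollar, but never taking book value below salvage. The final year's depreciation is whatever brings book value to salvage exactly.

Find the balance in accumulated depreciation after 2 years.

Depreciable base = $218,760 − $29,200 = $189,560.
Year 1: DB = ⌊$218,760 × 125%/5⌋ = $54,690; SL = ⌊$189,560/5⌋ = $37,912 → take DB $54,690. Book value $164,070.
Year 2: DB = ⌊$164,070 × 125%/5⌋ = $41,017; SL = ⌊$134,870/4⌋ = $33,717 → take DB $41,017. Book value $123,053.
Accumulated through year 2 = $218,760 − $123,053 = $95,707.

$95,707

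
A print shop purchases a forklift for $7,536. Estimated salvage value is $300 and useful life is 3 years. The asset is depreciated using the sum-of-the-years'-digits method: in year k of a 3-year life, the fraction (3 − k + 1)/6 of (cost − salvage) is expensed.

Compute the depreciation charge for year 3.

$1,206

Depreciable base = $7,536 − $300 = $7,236.
Sum of the years' digits = 3+2+1 = 6.
Year 1: $7,236 × 3/6 = $3,618. Book value $3,918.
Year 2: $7,236 × 2/6 = $2,412. Book value $1,506.
Year 3: $7,236 × 1/6 = $1,206. Book value $300.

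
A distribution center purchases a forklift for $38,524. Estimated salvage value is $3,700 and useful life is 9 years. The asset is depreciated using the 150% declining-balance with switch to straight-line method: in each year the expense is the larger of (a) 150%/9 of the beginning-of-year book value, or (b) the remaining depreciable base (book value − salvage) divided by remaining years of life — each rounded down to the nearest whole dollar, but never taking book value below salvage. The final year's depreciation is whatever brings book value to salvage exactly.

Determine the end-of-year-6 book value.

$12,538

Depreciable base = $38,524 − $3,700 = $34,824.
Year 1: DB = ⌊$38,524 × 150%/9⌋ = $6,420; SL = ⌊$34,824/9⌋ = $3,869 → take DB $6,420. Book value $32,104.
Year 2: DB = ⌊$32,104 × 150%/9⌋ = $5,350; SL = ⌊$28,404/8⌋ = $3,550 → take DB $5,350. Book value $26,754.
Year 3: DB = ⌊$26,754 × 150%/9⌋ = $4,459; SL = ⌊$23,054/7⌋ = $3,293 → take DB $4,459. Book value $22,295.
Year 4: DB = ⌊$22,295 × 150%/9⌋ = $3,715; SL = ⌊$18,595/6⌋ = $3,099 → take DB $3,715. Book value $18,580.
Year 5: DB = ⌊$18,580 × 150%/9⌋ = $3,096; SL = ⌊$14,880/5⌋ = $2,976 → take DB $3,096. Book value $15,484.
Year 6: DB = ⌊$15,484 × 150%/9⌋ = $2,580; SL = ⌊$11,784/4⌋ = $2,946 → take SL $2,946. Book value $12,538.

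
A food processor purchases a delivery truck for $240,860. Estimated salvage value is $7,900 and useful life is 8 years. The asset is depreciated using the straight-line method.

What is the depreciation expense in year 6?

Depreciable base = $240,860 − $7,900 = $232,960.
Annual expense = $232,960 / 8 = $29,120.

$29,120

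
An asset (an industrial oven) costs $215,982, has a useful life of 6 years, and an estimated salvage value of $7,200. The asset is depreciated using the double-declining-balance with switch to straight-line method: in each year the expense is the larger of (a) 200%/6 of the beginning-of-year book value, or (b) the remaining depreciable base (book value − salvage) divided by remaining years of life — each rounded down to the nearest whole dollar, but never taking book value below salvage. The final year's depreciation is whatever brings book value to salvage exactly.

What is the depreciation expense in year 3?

Depreciable base = $215,982 − $7,200 = $208,782.
Year 1: DB = ⌊$215,982 × 200%/6⌋ = $71,994; SL = ⌊$208,782/6⌋ = $34,797 → take DB $71,994. Book value $143,988.
Year 2: DB = ⌊$143,988 × 200%/6⌋ = $47,996; SL = ⌊$136,788/5⌋ = $27,357 → take DB $47,996. Book value $95,992.
Year 3: DB = ⌊$95,992 × 200%/6⌋ = $31,997; SL = ⌊$88,792/4⌋ = $22,198 → take DB $31,997. Book value $63,995.

$31,997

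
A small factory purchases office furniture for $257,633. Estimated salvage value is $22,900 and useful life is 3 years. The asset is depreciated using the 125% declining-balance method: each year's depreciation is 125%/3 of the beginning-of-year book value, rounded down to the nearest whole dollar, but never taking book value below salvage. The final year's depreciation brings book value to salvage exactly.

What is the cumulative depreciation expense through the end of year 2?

Depreciable base = $257,633 − $22,900 = $234,733.
Year 1: ⌊$257,633 × 125%/3⌋ = $107,347. Book value $150,286.
Year 2: ⌊$150,286 × 125%/3⌋ = $62,619. Book value $87,667.
Accumulated through year 2 = $257,633 − $87,667 = $169,966.

$169,966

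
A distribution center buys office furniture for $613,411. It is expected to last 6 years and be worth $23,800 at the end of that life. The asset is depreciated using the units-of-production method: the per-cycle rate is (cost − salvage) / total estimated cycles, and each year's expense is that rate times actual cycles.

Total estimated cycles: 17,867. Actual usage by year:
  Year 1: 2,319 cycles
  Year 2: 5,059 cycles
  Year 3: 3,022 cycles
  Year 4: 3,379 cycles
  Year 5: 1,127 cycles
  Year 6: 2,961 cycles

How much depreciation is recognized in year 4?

Depreciable base = $613,411 − $23,800 = $589,611.
Rate = $589,611 / 17,867 cycles = $33 per cycle.
Year 1: 2,319 × $33 = $76,527. Book value $536,884.
Year 2: 5,059 × $33 = $166,947. Book value $369,937.
Year 3: 3,022 × $33 = $99,726. Book value $270,211.
Year 4: 3,379 × $33 = $111,507. Book value $158,704.

$111,507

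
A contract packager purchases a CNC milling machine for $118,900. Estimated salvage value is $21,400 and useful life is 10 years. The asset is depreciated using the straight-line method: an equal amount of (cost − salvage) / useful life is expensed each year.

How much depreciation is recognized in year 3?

$9,750

Depreciable base = $118,900 − $21,400 = $97,500.
Annual expense = $97,500 / 10 = $9,750.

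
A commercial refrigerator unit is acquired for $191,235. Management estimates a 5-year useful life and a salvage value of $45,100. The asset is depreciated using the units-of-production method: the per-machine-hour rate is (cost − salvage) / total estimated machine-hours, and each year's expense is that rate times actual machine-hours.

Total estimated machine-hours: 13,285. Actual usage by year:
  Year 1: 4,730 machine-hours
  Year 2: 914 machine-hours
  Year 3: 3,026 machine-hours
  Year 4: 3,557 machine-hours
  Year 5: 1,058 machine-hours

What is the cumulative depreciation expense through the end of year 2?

$62,084

Depreciable base = $191,235 − $45,100 = $146,135.
Rate = $146,135 / 13,285 machine-hours = $11 per machine-hour.
Year 1: 4,730 × $11 = $52,030. Book value $139,205.
Year 2: 914 × $11 = $10,054. Book value $129,151.
Accumulated through year 2 = $191,235 − $129,151 = $62,084.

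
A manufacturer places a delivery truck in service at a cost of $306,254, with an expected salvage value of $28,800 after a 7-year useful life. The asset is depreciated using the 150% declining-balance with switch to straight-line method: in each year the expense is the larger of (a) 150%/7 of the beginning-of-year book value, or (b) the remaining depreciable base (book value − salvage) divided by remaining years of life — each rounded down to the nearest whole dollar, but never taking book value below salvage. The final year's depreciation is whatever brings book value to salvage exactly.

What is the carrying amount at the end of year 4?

Depreciable base = $306,254 − $28,800 = $277,454.
Year 1: DB = ⌊$306,254 × 150%/7⌋ = $65,625; SL = ⌊$277,454/7⌋ = $39,636 → take DB $65,625. Book value $240,629.
Year 2: DB = ⌊$240,629 × 150%/7⌋ = $51,563; SL = ⌊$211,829/6⌋ = $35,304 → take DB $51,563. Book value $189,066.
Year 3: DB = ⌊$189,066 × 150%/7⌋ = $40,514; SL = ⌊$160,266/5⌋ = $32,053 → take DB $40,514. Book value $148,552.
Year 4: DB = ⌊$148,552 × 150%/7⌋ = $31,832; SL = ⌊$119,752/4⌋ = $29,938 → take DB $31,832. Book value $116,720.

$116,720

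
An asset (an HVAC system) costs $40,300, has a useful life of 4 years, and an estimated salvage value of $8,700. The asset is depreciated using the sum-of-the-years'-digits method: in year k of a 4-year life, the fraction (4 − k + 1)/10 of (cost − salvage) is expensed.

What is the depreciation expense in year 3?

$6,320

Depreciable base = $40,300 − $8,700 = $31,600.
Sum of the years' digits = 4+3+2+1 = 10.
Year 1: $31,600 × 4/10 = $12,640. Book value $27,660.
Year 2: $31,600 × 3/10 = $9,480. Book value $18,180.
Year 3: $31,600 × 2/10 = $6,320. Book value $11,860.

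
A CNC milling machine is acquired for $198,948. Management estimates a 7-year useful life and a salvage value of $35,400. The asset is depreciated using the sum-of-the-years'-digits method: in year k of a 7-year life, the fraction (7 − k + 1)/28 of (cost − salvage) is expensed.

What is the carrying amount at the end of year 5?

$52,923

Depreciable base = $198,948 − $35,400 = $163,548.
Sum of the years' digits = 7+6+5+4+3+2+1 = 28.
Year 1: $163,548 × 7/28 = $40,887. Book value $158,061.
Year 2: $163,548 × 6/28 = $35,046. Book value $123,015.
Year 3: $163,548 × 5/28 = $29,205. Book value $93,810.
Year 4: $163,548 × 4/28 = $23,364. Book value $70,446.
Year 5: $163,548 × 3/28 = $17,523. Book value $52,923.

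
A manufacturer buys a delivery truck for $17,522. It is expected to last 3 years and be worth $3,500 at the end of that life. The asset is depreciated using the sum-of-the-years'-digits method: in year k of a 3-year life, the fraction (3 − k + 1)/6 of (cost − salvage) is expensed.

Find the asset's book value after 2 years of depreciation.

$5,837

Depreciable base = $17,522 − $3,500 = $14,022.
Sum of the years' digits = 3+2+1 = 6.
Year 1: $14,022 × 3/6 = $7,011. Book value $10,511.
Year 2: $14,022 × 2/6 = $4,674. Book value $5,837.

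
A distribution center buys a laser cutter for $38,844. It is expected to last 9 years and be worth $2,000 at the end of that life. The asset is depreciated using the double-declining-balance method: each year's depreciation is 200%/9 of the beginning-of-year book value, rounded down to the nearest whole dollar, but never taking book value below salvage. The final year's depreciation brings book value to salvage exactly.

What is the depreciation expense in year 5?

Depreciable base = $38,844 − $2,000 = $36,844.
Year 1: ⌊$38,844 × 200%/9⌋ = $8,632. Book value $30,212.
Year 2: ⌊$30,212 × 200%/9⌋ = $6,713. Book value $23,499.
Year 3: ⌊$23,499 × 200%/9⌋ = $5,222. Book value $18,277.
Year 4: ⌊$18,277 × 200%/9⌋ = $4,061. Book value $14,216.
Year 5: ⌊$14,216 × 200%/9⌋ = $3,159. Book value $11,057.

$3,159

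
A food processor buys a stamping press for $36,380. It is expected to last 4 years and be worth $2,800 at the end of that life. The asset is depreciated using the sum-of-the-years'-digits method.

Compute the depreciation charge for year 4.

$3,358

Depreciable base = $36,380 − $2,800 = $33,580.
Sum of the years' digits = 4+3+2+1 = 10.
Year 1: $33,580 × 4/10 = $13,432. Book value $22,948.
Year 2: $33,580 × 3/10 = $10,074. Book value $12,874.
Year 3: $33,580 × 2/10 = $6,716. Book value $6,158.
Year 4: $33,580 × 1/10 = $3,358. Book value $2,800.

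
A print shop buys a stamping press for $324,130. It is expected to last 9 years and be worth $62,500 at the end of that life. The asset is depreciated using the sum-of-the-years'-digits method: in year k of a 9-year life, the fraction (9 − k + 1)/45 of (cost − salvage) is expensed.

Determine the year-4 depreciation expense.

$34,884

Depreciable base = $324,130 − $62,500 = $261,630.
Sum of the years' digits = 9+8+7+6+5+4+3+2+1 = 45.
Year 1: $261,630 × 9/45 = $52,326. Book value $271,804.
Year 2: $261,630 × 8/45 = $46,512. Book value $225,292.
Year 3: $261,630 × 7/45 = $40,698. Book value $184,594.
Year 4: $261,630 × 6/45 = $34,884. Book value $149,710.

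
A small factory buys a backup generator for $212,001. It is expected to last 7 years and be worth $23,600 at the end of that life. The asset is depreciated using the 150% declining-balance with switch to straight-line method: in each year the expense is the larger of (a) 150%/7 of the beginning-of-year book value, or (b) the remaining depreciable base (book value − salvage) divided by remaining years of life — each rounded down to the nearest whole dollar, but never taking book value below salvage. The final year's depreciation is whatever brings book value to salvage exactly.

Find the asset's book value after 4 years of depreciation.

Depreciable base = $212,001 − $23,600 = $188,401.
Year 1: DB = ⌊$212,001 × 150%/7⌋ = $45,428; SL = ⌊$188,401/7⌋ = $26,914 → take DB $45,428. Book value $166,573.
Year 2: DB = ⌊$166,573 × 150%/7⌋ = $35,694; SL = ⌊$142,973/6⌋ = $23,828 → take DB $35,694. Book value $130,879.
Year 3: DB = ⌊$130,879 × 150%/7⌋ = $28,045; SL = ⌊$107,279/5⌋ = $21,455 → take DB $28,045. Book value $102,834.
Year 4: DB = ⌊$102,834 × 150%/7⌋ = $22,035; SL = ⌊$79,234/4⌋ = $19,808 → take DB $22,035. Book value $80,799.

$80,799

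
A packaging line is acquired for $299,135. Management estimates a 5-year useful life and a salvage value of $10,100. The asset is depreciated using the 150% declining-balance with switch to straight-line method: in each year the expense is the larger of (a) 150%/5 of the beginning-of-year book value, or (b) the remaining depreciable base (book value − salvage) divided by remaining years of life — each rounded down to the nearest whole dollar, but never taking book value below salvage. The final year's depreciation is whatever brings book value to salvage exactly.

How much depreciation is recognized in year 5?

Depreciable base = $299,135 − $10,100 = $289,035.
Year 1: DB = ⌊$299,135 × 150%/5⌋ = $89,740; SL = ⌊$289,035/5⌋ = $57,807 → take DB $89,740. Book value $209,395.
Year 2: DB = ⌊$209,395 × 150%/5⌋ = $62,818; SL = ⌊$199,295/4⌋ = $49,823 → take DB $62,818. Book value $146,577.
Year 3: DB = ⌊$146,577 × 150%/5⌋ = $43,973; SL = ⌊$136,477/3⌋ = $45,492 → take SL $45,492. Book value $101,085.
Year 4: DB = ⌊$101,085 × 150%/5⌋ = $30,325; SL = ⌊$90,985/2⌋ = $45,492 → take SL $45,492. Book value $55,593.
Year 5 (final): $55,593 − $10,100 = $45,493. Book value $10,100.

$45,493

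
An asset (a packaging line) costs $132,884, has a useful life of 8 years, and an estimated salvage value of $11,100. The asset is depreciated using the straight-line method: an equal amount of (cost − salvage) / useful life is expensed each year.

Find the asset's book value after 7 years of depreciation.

Depreciable base = $132,884 − $11,100 = $121,784.
Annual expense = $121,784 / 8 = $15,223.
End of year 1: book value $117,661.
End of year 2: book value $102,438.
End of year 3: book value $87,215.
End of year 4: book value $71,992.
End of year 5: book value $56,769.
End of year 6: book value $41,546.
End of year 7: book value $26,323.

$26,323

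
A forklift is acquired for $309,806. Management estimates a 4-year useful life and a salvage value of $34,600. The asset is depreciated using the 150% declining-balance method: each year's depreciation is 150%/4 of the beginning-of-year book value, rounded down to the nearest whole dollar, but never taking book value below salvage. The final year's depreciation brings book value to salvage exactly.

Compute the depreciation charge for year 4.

$41,037

Depreciable base = $309,806 − $34,600 = $275,206.
Year 1: ⌊$309,806 × 150%/4⌋ = $116,177. Book value $193,629.
Year 2: ⌊$193,629 × 150%/4⌋ = $72,610. Book value $121,019.
Year 3: ⌊$121,019 × 150%/4⌋ = $45,382. Book value $75,637.
Year 4 (final): $75,637 − $34,600 = $41,037. Book value $34,600.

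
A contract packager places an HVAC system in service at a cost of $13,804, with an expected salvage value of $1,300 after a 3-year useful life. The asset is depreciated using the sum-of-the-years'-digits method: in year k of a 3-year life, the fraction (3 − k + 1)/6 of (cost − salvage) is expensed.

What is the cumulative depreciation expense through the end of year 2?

Depreciable base = $13,804 − $1,300 = $12,504.
Sum of the years' digits = 3+2+1 = 6.
Year 1: $12,504 × 3/6 = $6,252. Book value $7,552.
Year 2: $12,504 × 2/6 = $4,168. Book value $3,384.
Accumulated through year 2 = $13,804 − $3,384 = $10,420.

$10,420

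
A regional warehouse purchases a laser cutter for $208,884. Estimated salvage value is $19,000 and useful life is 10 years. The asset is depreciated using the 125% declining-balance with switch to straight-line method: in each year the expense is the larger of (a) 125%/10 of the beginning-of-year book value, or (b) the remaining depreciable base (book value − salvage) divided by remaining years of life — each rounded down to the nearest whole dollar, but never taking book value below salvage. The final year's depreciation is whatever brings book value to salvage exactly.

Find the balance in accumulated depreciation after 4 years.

Depreciable base = $208,884 − $19,000 = $189,884.
Year 1: DB = ⌊$208,884 × 125%/10⌋ = $26,110; SL = ⌊$189,884/10⌋ = $18,988 → take DB $26,110. Book value $182,774.
Year 2: DB = ⌊$182,774 × 125%/10⌋ = $22,846; SL = ⌊$163,774/9⌋ = $18,197 → take DB $22,846. Book value $159,928.
Year 3: DB = ⌊$159,928 × 125%/10⌋ = $19,991; SL = ⌊$140,928/8⌋ = $17,616 → take DB $19,991. Book value $139,937.
Year 4: DB = ⌊$139,937 × 125%/10⌋ = $17,492; SL = ⌊$120,937/7⌋ = $17,276 → take DB $17,492. Book value $122,445.
Accumulated through year 4 = $208,884 − $122,445 = $86,439.

$86,439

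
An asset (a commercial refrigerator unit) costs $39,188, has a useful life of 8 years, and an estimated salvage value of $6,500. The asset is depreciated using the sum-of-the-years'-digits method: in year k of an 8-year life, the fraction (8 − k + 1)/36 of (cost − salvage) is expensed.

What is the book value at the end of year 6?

Depreciable base = $39,188 − $6,500 = $32,688.
Sum of the years' digits = 8+7+6+5+4+3+2+1 = 36.
Year 1: $32,688 × 8/36 = $7,264. Book value $31,924.
Year 2: $32,688 × 7/36 = $6,356. Book value $25,568.
Year 3: $32,688 × 6/36 = $5,448. Book value $20,120.
Year 4: $32,688 × 5/36 = $4,540. Book value $15,580.
Year 5: $32,688 × 4/36 = $3,632. Book value $11,948.
Year 6: $32,688 × 3/36 = $2,724. Book value $9,224.

$9,224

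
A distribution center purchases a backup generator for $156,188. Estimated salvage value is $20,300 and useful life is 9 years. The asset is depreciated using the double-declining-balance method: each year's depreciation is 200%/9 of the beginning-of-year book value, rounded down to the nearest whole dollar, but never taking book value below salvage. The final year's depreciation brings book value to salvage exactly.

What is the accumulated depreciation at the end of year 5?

Depreciable base = $156,188 − $20,300 = $135,888.
Year 1: ⌊$156,188 × 200%/9⌋ = $34,708. Book value $121,480.
Year 2: ⌊$121,480 × 200%/9⌋ = $26,995. Book value $94,485.
Year 3: ⌊$94,485 × 200%/9⌋ = $20,996. Book value $73,489.
Year 4: ⌊$73,489 × 200%/9⌋ = $16,330. Book value $57,159.
Year 5: ⌊$57,159 × 200%/9⌋ = $12,702. Book value $44,457.
Accumulated through year 5 = $156,188 − $44,457 = $111,731.

$111,731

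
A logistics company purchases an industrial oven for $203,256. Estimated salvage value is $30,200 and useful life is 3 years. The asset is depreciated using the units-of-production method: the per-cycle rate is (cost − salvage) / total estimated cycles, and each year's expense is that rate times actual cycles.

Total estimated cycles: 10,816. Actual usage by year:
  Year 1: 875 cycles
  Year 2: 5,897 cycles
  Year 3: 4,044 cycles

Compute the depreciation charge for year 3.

Depreciable base = $203,256 − $30,200 = $173,056.
Rate = $173,056 / 10,816 cycles = $16 per cycle.
Year 1: 875 × $16 = $14,000. Book value $189,256.
Year 2: 5,897 × $16 = $94,352. Book value $94,904.
Year 3: 4,044 × $16 = $64,704. Book value $30,200.

$64,704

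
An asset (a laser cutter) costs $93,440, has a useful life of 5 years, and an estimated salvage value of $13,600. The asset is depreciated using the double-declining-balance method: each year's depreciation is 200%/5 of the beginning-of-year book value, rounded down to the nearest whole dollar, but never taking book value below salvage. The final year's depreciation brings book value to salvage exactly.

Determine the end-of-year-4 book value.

$13,600

Depreciable base = $93,440 − $13,600 = $79,840.
Year 1: ⌊$93,440 × 200%/5⌋ = $37,376. Book value $56,064.
Year 2: ⌊$56,064 × 200%/5⌋ = $22,425. Book value $33,639.
Year 3: ⌊$33,639 × 200%/5⌋ = $13,455. Book value $20,184.
Year 4: ⌊$20,184 × 200%/5⌋ = $8,073, capped at $6,584. Book value $13,600.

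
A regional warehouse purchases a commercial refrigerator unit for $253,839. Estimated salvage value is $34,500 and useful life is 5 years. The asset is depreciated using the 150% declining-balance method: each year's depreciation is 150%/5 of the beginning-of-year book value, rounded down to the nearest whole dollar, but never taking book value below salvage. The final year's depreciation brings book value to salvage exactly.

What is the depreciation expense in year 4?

Depreciable base = $253,839 − $34,500 = $219,339.
Year 1: ⌊$253,839 × 150%/5⌋ = $76,151. Book value $177,688.
Year 2: ⌊$177,688 × 150%/5⌋ = $53,306. Book value $124,382.
Year 3: ⌊$124,382 × 150%/5⌋ = $37,314. Book value $87,068.
Year 4: ⌊$87,068 × 150%/5⌋ = $26,120. Book value $60,948.

$26,120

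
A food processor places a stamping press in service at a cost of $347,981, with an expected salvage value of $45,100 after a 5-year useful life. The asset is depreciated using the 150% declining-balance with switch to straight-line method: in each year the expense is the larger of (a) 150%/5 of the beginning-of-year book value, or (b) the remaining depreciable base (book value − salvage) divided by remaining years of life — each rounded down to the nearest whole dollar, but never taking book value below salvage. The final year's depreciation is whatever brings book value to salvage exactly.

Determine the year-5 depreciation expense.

Depreciable base = $347,981 − $45,100 = $302,881.
Year 1: DB = ⌊$347,981 × 150%/5⌋ = $104,394; SL = ⌊$302,881/5⌋ = $60,576 → take DB $104,394. Book value $243,587.
Year 2: DB = ⌊$243,587 × 150%/5⌋ = $73,076; SL = ⌊$198,487/4⌋ = $49,621 → take DB $73,076. Book value $170,511.
Year 3: DB = ⌊$170,511 × 150%/5⌋ = $51,153; SL = ⌊$125,411/3⌋ = $41,803 → take DB $51,153. Book value $119,358.
Year 4: DB = ⌊$119,358 × 150%/5⌋ = $35,807; SL = ⌊$74,258/2⌋ = $37,129 → take SL $37,129. Book value $82,229.
Year 5 (final): $82,229 − $45,100 = $37,129. Book value $45,100.

$37,129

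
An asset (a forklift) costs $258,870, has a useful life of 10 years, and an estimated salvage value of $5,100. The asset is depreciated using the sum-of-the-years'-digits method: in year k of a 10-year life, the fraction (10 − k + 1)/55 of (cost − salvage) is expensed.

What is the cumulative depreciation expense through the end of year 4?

Depreciable base = $258,870 − $5,100 = $253,770.
Sum of the years' digits = 10+9+8+7+6+5+4+3+2+1 = 55.
Year 1: $253,770 × 10/55 = $46,140. Book value $212,730.
Year 2: $253,770 × 9/55 = $41,526. Book value $171,204.
Year 3: $253,770 × 8/55 = $36,912. Book value $134,292.
Year 4: $253,770 × 7/55 = $32,298. Book value $101,994.
Accumulated through year 4 = $258,870 − $101,994 = $156,876.

$156,876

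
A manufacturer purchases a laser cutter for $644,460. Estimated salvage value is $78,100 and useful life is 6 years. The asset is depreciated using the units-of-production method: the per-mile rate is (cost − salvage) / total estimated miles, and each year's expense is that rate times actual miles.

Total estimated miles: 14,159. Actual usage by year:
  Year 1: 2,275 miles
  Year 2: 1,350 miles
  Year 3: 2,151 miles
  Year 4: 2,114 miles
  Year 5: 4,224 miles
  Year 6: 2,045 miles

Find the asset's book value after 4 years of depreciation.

$328,860

Depreciable base = $644,460 − $78,100 = $566,360.
Rate = $566,360 / 14,159 miles = $40 per mile.
Year 1: 2,275 × $40 = $91,000. Book value $553,460.
Year 2: 1,350 × $40 = $54,000. Book value $499,460.
Year 3: 2,151 × $40 = $86,040. Book value $413,420.
Year 4: 2,114 × $40 = $84,560. Book value $328,860.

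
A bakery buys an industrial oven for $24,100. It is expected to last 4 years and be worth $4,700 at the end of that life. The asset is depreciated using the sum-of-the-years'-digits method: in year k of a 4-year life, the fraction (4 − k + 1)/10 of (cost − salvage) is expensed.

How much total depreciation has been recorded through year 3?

Depreciable base = $24,100 − $4,700 = $19,400.
Sum of the years' digits = 4+3+2+1 = 10.
Year 1: $19,400 × 4/10 = $7,760. Book value $16,340.
Year 2: $19,400 × 3/10 = $5,820. Book value $10,520.
Year 3: $19,400 × 2/10 = $3,880. Book value $6,640.
Accumulated through year 3 = $24,100 − $6,640 = $17,460.

$17,460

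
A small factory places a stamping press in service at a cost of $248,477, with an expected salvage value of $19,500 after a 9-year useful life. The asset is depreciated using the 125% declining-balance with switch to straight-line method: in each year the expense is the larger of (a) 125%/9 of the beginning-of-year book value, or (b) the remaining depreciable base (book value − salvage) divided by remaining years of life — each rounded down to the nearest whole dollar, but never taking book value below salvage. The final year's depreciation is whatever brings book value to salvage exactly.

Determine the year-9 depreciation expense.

$23,194

Depreciable base = $248,477 − $19,500 = $228,977.
Year 1: DB = ⌊$248,477 × 125%/9⌋ = $34,510; SL = ⌊$228,977/9⌋ = $25,441 → take DB $34,510. Book value $213,967.
Year 2: DB = ⌊$213,967 × 125%/9⌋ = $29,717; SL = ⌊$194,467/8⌋ = $24,308 → take DB $29,717. Book value $184,250.
Year 3: DB = ⌊$184,250 × 125%/9⌋ = $25,590; SL = ⌊$164,750/7⌋ = $23,535 → take DB $25,590. Book value $158,660.
Year 4: DB = ⌊$158,660 × 125%/9⌋ = $22,036; SL = ⌊$139,160/6⌋ = $23,193 → take SL $23,193. Book value $135,467.
Year 5: DB = ⌊$135,467 × 125%/9⌋ = $18,814; SL = ⌊$115,967/5⌋ = $23,193 → take SL $23,193. Book value $112,274.
Year 6: DB = ⌊$112,274 × 125%/9⌋ = $15,593; SL = ⌊$92,774/4⌋ = $23,193 → take SL $23,193. Book value $89,081.
Year 7: DB = ⌊$89,081 × 125%/9⌋ = $12,372; SL = ⌊$69,581/3⌋ = $23,193 → take SL $23,193. Book value $65,888.
Year 8: DB = ⌊$65,888 × 125%/9⌋ = $9,151; SL = ⌊$46,388/2⌋ = $23,194 → take SL $23,194. Book value $42,694.
Year 9 (final): $42,694 − $19,500 = $23,194. Book value $19,500.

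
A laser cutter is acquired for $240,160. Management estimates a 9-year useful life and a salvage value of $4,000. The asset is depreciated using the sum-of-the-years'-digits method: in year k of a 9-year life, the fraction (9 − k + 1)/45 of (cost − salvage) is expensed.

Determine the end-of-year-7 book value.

Depreciable base = $240,160 − $4,000 = $236,160.
Sum of the years' digits = 9+8+7+6+5+4+3+2+1 = 45.
Year 1: $236,160 × 9/45 = $47,232. Book value $192,928.
Year 2: $236,160 × 8/45 = $41,984. Book value $150,944.
Year 3: $236,160 × 7/45 = $36,736. Book value $114,208.
Year 4: $236,160 × 6/45 = $31,488. Book value $82,720.
Year 5: $236,160 × 5/45 = $26,240. Book value $56,480.
Year 6: $236,160 × 4/45 = $20,992. Book value $35,488.
Year 7: $236,160 × 3/45 = $15,744. Book value $19,744.

$19,744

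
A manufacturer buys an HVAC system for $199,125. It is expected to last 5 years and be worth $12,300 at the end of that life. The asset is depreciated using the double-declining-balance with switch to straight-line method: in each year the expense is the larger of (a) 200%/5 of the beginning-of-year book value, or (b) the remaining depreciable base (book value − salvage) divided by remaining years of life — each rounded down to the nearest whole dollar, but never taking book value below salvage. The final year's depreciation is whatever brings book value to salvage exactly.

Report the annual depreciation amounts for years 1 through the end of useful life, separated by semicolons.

Depreciable base = $199,125 − $12,300 = $186,825.
Year 1: DB = ⌊$199,125 × 200%/5⌋ = $79,650; SL = ⌊$186,825/5⌋ = $37,365 → take DB $79,650. Book value $119,475.
Year 2: DB = ⌊$119,475 × 200%/5⌋ = $47,790; SL = ⌊$107,175/4⌋ = $26,793 → take DB $47,790. Book value $71,685.
Year 3: DB = ⌊$71,685 × 200%/5⌋ = $28,674; SL = ⌊$59,385/3⌋ = $19,795 → take DB $28,674. Book value $43,011.
Year 4: DB = ⌊$43,011 × 200%/5⌋ = $17,204; SL = ⌊$30,711/2⌋ = $15,355 → take DB $17,204. Book value $25,807.
Year 5 (final): $25,807 − $12,300 = $13,507. Book value $12,300.

$79,650; $47,790; $28,674; $17,204; $13,507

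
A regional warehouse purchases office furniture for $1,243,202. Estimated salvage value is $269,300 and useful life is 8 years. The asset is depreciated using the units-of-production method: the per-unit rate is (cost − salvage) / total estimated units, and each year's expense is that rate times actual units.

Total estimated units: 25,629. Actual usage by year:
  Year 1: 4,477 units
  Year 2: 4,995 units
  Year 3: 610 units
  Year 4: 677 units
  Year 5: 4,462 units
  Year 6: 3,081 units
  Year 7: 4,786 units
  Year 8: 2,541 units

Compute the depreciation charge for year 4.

Depreciable base = $1,243,202 − $269,300 = $973,902.
Rate = $973,902 / 25,629 units = $38 per unit.
Year 1: 4,477 × $38 = $170,126. Book value $1,073,076.
Year 2: 4,995 × $38 = $189,810. Book value $883,266.
Year 3: 610 × $38 = $23,180. Book value $860,086.
Year 4: 677 × $38 = $25,726. Book value $834,360.

$25,726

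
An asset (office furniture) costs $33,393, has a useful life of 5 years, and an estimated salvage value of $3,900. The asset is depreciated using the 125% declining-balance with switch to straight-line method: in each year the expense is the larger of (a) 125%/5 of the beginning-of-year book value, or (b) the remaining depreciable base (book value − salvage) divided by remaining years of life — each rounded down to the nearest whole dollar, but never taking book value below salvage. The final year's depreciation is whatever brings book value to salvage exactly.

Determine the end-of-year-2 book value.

Depreciable base = $33,393 − $3,900 = $29,493.
Year 1: DB = ⌊$33,393 × 125%/5⌋ = $8,348; SL = ⌊$29,493/5⌋ = $5,898 → take DB $8,348. Book value $25,045.
Year 2: DB = ⌊$25,045 × 125%/5⌋ = $6,261; SL = ⌊$21,145/4⌋ = $5,286 → take DB $6,261. Book value $18,784.

$18,784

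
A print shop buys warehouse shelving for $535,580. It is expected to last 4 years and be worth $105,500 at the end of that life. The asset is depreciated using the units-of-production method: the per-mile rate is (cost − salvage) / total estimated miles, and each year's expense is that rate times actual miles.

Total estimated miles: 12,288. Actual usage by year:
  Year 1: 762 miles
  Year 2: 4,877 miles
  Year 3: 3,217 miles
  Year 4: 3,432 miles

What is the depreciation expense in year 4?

Depreciable base = $535,580 − $105,500 = $430,080.
Rate = $430,080 / 12,288 miles = $35 per mile.
Year 1: 762 × $35 = $26,670. Book value $508,910.
Year 2: 4,877 × $35 = $170,695. Book value $338,215.
Year 3: 3,217 × $35 = $112,595. Book value $225,620.
Year 4: 3,432 × $35 = $120,120. Book value $105,500.

$120,120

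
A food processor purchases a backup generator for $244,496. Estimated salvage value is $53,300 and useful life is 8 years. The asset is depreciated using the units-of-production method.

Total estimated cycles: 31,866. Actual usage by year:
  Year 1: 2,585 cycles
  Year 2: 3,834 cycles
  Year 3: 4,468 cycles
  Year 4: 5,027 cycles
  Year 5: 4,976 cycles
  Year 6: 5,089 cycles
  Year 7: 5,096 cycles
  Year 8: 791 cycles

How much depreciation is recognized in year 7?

Depreciable base = $244,496 − $53,300 = $191,196.
Rate = $191,196 / 31,866 cycles = $6 per cycle.
Year 1: 2,585 × $6 = $15,510. Book value $228,986.
Year 2: 3,834 × $6 = $23,004. Book value $205,982.
Year 3: 4,468 × $6 = $26,808. Book value $179,174.
Year 4: 5,027 × $6 = $30,162. Book value $149,012.
Year 5: 4,976 × $6 = $29,856. Book value $119,156.
Year 6: 5,089 × $6 = $30,534. Book value $88,622.
Year 7: 5,096 × $6 = $30,576. Book value $58,046.

$30,576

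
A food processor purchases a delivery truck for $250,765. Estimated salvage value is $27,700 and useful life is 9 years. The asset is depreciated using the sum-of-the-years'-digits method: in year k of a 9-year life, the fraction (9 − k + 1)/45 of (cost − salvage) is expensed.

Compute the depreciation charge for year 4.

Depreciable base = $250,765 − $27,700 = $223,065.
Sum of the years' digits = 9+8+7+6+5+4+3+2+1 = 45.
Year 1: $223,065 × 9/45 = $44,613. Book value $206,152.
Year 2: $223,065 × 8/45 = $39,656. Book value $166,496.
Year 3: $223,065 × 7/45 = $34,699. Book value $131,797.
Year 4: $223,065 × 6/45 = $29,742. Book value $102,055.

$29,742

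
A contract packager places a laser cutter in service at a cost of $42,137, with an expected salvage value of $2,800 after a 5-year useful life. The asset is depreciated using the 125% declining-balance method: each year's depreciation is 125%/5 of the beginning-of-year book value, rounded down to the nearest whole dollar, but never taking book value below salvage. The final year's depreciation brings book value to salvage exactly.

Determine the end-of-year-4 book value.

Depreciable base = $42,137 − $2,800 = $39,337.
Year 1: ⌊$42,137 × 125%/5⌋ = $10,534. Book value $31,603.
Year 2: ⌊$31,603 × 125%/5⌋ = $7,900. Book value $23,703.
Year 3: ⌊$23,703 × 125%/5⌋ = $5,925. Book value $17,778.
Year 4: ⌊$17,778 × 125%/5⌋ = $4,444. Book value $13,334.

$13,334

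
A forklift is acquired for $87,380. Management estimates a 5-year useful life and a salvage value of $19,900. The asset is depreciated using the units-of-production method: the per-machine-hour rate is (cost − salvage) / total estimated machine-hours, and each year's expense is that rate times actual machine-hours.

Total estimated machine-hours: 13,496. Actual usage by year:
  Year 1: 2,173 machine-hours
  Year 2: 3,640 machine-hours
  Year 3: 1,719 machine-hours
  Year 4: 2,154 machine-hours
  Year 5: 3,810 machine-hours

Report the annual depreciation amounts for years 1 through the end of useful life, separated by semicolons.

$10,865; $18,200; $8,595; $10,770; $19,050

Depreciable base = $87,380 − $19,900 = $67,480.
Rate = $67,480 / 13,496 machine-hours = $5 per machine-hour.
Year 1: 2,173 × $5 = $10,865. Book value $76,515.
Year 2: 3,640 × $5 = $18,200. Book value $58,315.
Year 3: 1,719 × $5 = $8,595. Book value $49,720.
Year 4: 2,154 × $5 = $10,770. Book value $38,950.
Year 5: 3,810 × $5 = $19,050. Book value $19,900.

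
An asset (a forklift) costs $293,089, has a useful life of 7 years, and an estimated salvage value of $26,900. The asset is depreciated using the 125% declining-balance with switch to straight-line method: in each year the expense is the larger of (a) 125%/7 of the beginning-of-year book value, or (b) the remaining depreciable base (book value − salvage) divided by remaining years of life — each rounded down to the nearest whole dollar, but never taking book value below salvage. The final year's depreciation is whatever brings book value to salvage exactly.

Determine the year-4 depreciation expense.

$33,886

Depreciable base = $293,089 − $26,900 = $266,189.
Year 1: DB = ⌊$293,089 × 125%/7⌋ = $52,337; SL = ⌊$266,189/7⌋ = $38,027 → take DB $52,337. Book value $240,752.
Year 2: DB = ⌊$240,752 × 125%/7⌋ = $42,991; SL = ⌊$213,852/6⌋ = $35,642 → take DB $42,991. Book value $197,761.
Year 3: DB = ⌊$197,761 × 125%/7⌋ = $35,314; SL = ⌊$170,861/5⌋ = $34,172 → take DB $35,314. Book value $162,447.
Year 4: DB = ⌊$162,447 × 125%/7⌋ = $29,008; SL = ⌊$135,547/4⌋ = $33,886 → take SL $33,886. Book value $128,561.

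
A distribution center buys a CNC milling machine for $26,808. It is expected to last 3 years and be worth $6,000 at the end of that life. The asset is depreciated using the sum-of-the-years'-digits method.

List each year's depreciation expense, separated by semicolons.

Depreciable base = $26,808 − $6,000 = $20,808.
Sum of the years' digits = 3+2+1 = 6.
Year 1: $20,808 × 3/6 = $10,404. Book value $16,404.
Year 2: $20,808 × 2/6 = $6,936. Book value $9,468.
Year 3: $20,808 × 1/6 = $3,468. Book value $6,000.

$10,404; $6,936; $3,468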